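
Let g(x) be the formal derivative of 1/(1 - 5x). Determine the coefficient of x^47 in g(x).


Differentiate termwise: d/dx sum_{k>=0} 5^k x^k = sum_{k>=1} k 5^k x^(k-1) = sum_{j>=0} (j+1) 5^(j+1) x^j.
Equivalently, d/dx [1/(1 - 5x)] = 5/(1 - 5x)^2.
For j = 47: 48 * 5^48 = 48 * 3552713678800500929355621337890625 = 170530256582424044609069824218750000.

170530256582424044609069824218750000


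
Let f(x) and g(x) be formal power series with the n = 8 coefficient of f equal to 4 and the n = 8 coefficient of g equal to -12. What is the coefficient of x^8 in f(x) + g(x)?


Addition of formal power series is termwise.
The coefficient of x^8 in f + g = 4 + -12
= -8

-8


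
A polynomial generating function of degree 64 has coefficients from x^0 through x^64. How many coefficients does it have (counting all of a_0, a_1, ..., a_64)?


A polynomial of degree 64 takes the form a_0 + a_1 x + ... + a_64 x^64.
The number of coefficients is 64 + 1 = 65.

65


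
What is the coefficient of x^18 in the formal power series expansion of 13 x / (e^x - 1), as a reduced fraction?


The exponential generating function for Bernoulli numbers is
x / (e^x - 1) = sum_{k>=0} B_k x^k / k!.
So the coefficient of x^18 in 13 x / (e^x - 1) is 13 B_18 / 18!.
Computing: B_18 = 43867/798, 18! = 6402373705728000, giving
13 * 43867/798 / 6402373705728000 = 43867/393007247474688000.

43867/393007247474688000


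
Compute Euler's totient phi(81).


phi(n) counts integers in [1, n] coprime to n. Using the multiplicative formula phi(n) = n * prod_{p | n} (1 - 1/p):
81 = 3^4, so
phi(81) = 81 * (1 - 1/3) = 54.

54


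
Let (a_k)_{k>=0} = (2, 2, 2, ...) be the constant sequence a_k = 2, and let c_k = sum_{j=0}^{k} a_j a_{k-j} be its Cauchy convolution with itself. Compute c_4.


Since a_j = 2 for all j >= 0, the convolution sum becomes
c_k = sum_{j=0}^{k} 2 * 2 = 4 * (k + 1).
Equivalently, the generating function of (a_k) is 2/(1 - x) and its square is 4/(1 - x)^2 = sum_{k>=0} 4(k + 1) x^k.
For k = 4: 4 * 5 = 20.

20


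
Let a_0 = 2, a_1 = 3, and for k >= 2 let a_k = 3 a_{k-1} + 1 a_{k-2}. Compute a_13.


Iterating the recurrence forward:
a_0 = 2
a_1 = 3
a_2 = 3*3 + 1*2 = 11
a_3 = 3*11 + 1*3 = 36
a_4 = 3*36 + 1*11 = 119
a_5 = 3*119 + 1*36 = 393
a_6 = 3*393 + 1*119 = 1298
a_7 = 3*1298 + 1*393 = 4287
a_8 = 3*4287 + 1*1298 = 14159
a_9 = 3*14159 + 1*4287 = 46764
a_10 = 3*46764 + 1*14159 = 154451
a_11 = 3*154451 + 1*46764 = 510117
a_12 = 3*510117 + 1*154451 = 1684802
a_13 = 3*1684802 + 1*510117 = 5564523
So a_13 = 5564523.

5564523


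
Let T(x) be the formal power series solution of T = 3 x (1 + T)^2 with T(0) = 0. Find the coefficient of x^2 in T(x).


Apply the Lagrange inversion formula: if T = 3 x * phi(T) with phi(t) = (1 + t)^2, then [x^n] T = 3^n * (1/n) [t^(n-1)] phi(t)^n = 3^n * (1/n) [t^(n-1)] (1 + t)^(2n) = 3^n * (1/n) C(2n, n-1).
Using the identity C(2n, n-1) = C(2n, n) * n / (n+1), the unscaled factor equals C(2n, n) / (n+1) = C_n, the n-th Catalan number.
For n = 2: C_2 = C(4, 2) / 3 = 6/3 = 2.
With the 3^2 = 9 factor, the coefficient is 9 * 2 = 18.

18


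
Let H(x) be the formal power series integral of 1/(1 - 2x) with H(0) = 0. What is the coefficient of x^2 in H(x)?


1/(1 - 2x) = sum_{k>=0} 2^k x^k. Integrating termwise with H(0) = 0:
H(x) = sum_{k>=0} 2^k x^(k+1) / (k+1) = sum_{m>=1} 2^(m-1) x^m / m.
For m = 2: 2^1/2 = 2/2 = 1.

1


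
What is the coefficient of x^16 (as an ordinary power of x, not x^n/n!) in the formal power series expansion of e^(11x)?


The exponential series is e^y = sum_{k>=0} y^k / k!. Substituting y = 11x gives
e^(11x) = sum_{k>=0} 11^k x^k / k!.
So the coefficient of x^n is a^n/n! with a = 11, n = 16:
11^16 / 16! = 45949729863572161/20922789888000 = 4177248169415651/1902071808000

4177248169415651/1902071808000


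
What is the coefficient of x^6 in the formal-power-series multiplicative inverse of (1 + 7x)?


The inverse is 1/(1 + 7x). Apply the geometric identity 1/(1 - y) = sum_{k>=0} y^k with y = -7x:
1/(1 + 7x) = sum_{k>=0} (-7)^k x^k.
So the coefficient of x^6 is (-7)^6 = 117649.

117649


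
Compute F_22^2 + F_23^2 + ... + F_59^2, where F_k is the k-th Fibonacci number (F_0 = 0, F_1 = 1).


There is a standard identity sum_{k=0}^{N} F_k^2 = F_N * F_{N+1} (proved inductively from the telescoping relation F_k^2 = F_k F_{k+1} - F_{k-1} F_k). Then
sum_{k=22}^{59} F_k^2 = F_59 F_60 - F_21 F_22.
Computing: F_59 = 956722026041, F_60 = 1548008755920, F_21 = 10946, F_22 = 17711.
Sum = 956722026041 * 1548008755920 - 10946 * 17711 = 1481014073292990059048114.

1481014073292990059048114


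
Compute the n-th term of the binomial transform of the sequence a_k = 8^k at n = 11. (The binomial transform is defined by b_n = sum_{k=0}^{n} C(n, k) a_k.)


With a_k = 8^k, b_n = sum_{k=0}^{n} C(n, k) 8^k = (1 + 8)^n by the binomial theorem.
For n = 11: (1 + 8)^11 = 9^11 = 31381059609.

31381059609


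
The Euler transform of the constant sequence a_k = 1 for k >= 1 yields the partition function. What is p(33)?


The Euler transform converts the sequence a_k = 1 into the number of integer partitions.
Using the recurrence or dynamic programming:
p(33) = 10143

10143


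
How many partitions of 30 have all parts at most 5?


Using the generating function (1-x)^(-1)(1-x^2)^(-1)...(1-x^5)^(-1),
the coefficient of x^30 counts these restricted partitions.
Result = 674

674


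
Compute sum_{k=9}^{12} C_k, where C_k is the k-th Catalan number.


C_9 through C_12: 4862, 16796, 58786, 208012
Sum = 4862 + 16796 + 58786 + 208012
= 288456

288456


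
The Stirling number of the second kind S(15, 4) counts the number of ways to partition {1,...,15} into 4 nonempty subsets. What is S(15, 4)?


Using the explicit formula S(n,k) = (1/k!) sum_{j=0}^{k} (-1)^(k-j) C(k,j) j^n:
S(15, 4) = 42355950
Equivalently, S(n,k) is n! times the coefficient of x^n in the EGF (e^x - 1)^k / k!.

42355950


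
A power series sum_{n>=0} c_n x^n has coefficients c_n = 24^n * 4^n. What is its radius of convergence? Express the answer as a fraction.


By the root test (Cauchy-Hadamard), the radius is R = 1 / limsup_n |c_n|^(1/n).
Here |c_n|^(1/n) = (24^n * 4^n)^(1/n) = 24 * 4 = 96 for all n.
So R = 1/96 = 1/96.

1/96


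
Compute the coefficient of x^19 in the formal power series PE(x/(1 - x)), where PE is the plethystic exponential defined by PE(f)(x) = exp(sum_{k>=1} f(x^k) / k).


For f(x) = x/(1 - x) we have
sum_{k>=1} f(x^k) / k = sum_{k>=1} (1/k) * x^k / (1 - x^k) = sum_{k, m >= 1} x^(k m) / k,
which after exponentiating simplifies to
PE(x/(1 - x)) = prod_{k>=1} 1 / (1 - x^k).
This is the generating function for the partition function p(n), so the coefficient of x^19 is p(19).
Computing p(19) by dynamic programming over parts 1, 2, ..., 19: p(19) = 490.

490


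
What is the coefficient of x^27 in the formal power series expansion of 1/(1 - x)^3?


The negative binomial / multiset identity is
1/(1 - x)^r = sum_{k>=0} C(k + r - 1, r - 1) x^k.
Here r = 3 and k = 27, so the coefficient is
C(27 + 2, 2) = C(29, 2)
= 406

406


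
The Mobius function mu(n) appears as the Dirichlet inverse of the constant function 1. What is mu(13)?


13 = 13 (all distinct primes).
mu(13) = (-1)^1 = -1

-1


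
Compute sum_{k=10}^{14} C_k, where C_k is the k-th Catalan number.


C_10 through C_14: 16796, 58786, 208012, 742900, 2674440
Sum = 16796 + 58786 + 208012 + 742900 + 2674440
= 3700934

3700934


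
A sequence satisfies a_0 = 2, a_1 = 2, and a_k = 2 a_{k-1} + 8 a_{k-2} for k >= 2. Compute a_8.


The characteristic equation is t^2 - 2 t - 8 = 0, with roots r_1 = 4 and r_2 = -2 (so c_1 = r_1 + r_2, c_2 = -r_1 r_2 as required).
One can use the closed form a_n = A r_1^n + B r_2^n, but direct iteration is more reliable:
a_0 = 2, a_1 = 2, a_2 = 20, a_3 = 56, a_4 = 272, a_5 = 992, a_6 = 4160, a_7 = 16256, a_8 = 65792.
So a_8 = 65792.

65792


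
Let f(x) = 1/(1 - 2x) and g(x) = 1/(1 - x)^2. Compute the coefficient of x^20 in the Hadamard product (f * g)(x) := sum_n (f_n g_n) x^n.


f has coefficients f_k = 2^k. For g = 1/(1 - x)^2 the coefficient is g_k = C(k + 1, 1) = k + 1. The Hadamard coefficient is (f * g)_k = 2^k * (k + 1).
For k = 20: 2^20 * 21 = 1048576 * 21 = 22020096.

22020096


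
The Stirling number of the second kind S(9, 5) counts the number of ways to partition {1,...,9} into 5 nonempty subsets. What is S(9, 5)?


Using the explicit formula S(n,k) = (1/k!) sum_{j=0}^{k} (-1)^(k-j) C(k,j) j^n:
S(9, 5) = 6951
Equivalently, S(n,k) is n! times the coefficient of x^n in the EGF (e^x - 1)^k / k!.

6951


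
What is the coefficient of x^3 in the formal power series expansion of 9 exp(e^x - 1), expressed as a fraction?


exp(e^x - 1) is the exponential generating function for the Bell numbers Bell_k: exp(e^x - 1) = sum_{k>=0} Bell_k x^k / k!.
So the coefficient of x^3 in 9 exp(e^x - 1) is 9 Bell_3 / 3!.
Computing: Bell_3 = 5 and 3! = 6, giving
9 * 5/6 = 15/2.

15/2


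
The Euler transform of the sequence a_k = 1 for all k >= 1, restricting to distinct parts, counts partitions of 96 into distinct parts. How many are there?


Partitions of 96 into distinct parts can be computed via generating function.
Product (1+x)(1+x^2)(1+x^3)...
The coefficient of x^96 = 317788

317788


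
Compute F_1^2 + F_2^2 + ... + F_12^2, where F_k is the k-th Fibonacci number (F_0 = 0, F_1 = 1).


There is a standard identity sum_{k=0}^{N} F_k^2 = F_N * F_{N+1} (proved inductively from the telescoping relation F_k^2 = F_k F_{k+1} - F_{k-1} F_k). Then
sum_{k=1}^{12} F_k^2 = F_12 F_13 - F_0 F_1.
Computing: F_12 = 144, F_13 = 233, F_0 = 0, F_1 = 1.
Sum = 144 * 233 - 0 * 1 = 33552.

33552


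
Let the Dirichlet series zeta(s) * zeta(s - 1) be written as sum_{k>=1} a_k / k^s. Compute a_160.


Convolution gives a_k = sum_{d | k} d * 1 = sum_{d | k} d = sigma(k), the sum of positive divisors of k.
For k = 160, the divisors are 1, 2, 4, 5, 8, 10, 16, 20, 32, 40, 80, 160, so
sigma(160) = 1 + 2 + 4 + 5 + 8 + 10 + 16 + 20 + 32 + 40 + 80 + 160 = 378.

378


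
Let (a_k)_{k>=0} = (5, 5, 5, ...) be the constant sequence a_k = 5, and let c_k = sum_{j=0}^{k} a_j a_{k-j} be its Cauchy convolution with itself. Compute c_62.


Since a_j = 5 for all j >= 0, the convolution sum becomes
c_k = sum_{j=0}^{k} 5 * 5 = 25 * (k + 1).
Equivalently, the generating function of (a_k) is 5/(1 - x) and its square is 25/(1 - x)^2 = sum_{k>=0} 25(k + 1) x^k.
For k = 62: 25 * 63 = 1575.

1575


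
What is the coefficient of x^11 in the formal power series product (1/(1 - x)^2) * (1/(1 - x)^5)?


Combine the factors: (1/(1 - x)^2) * (1/(1 - x)^5) = 1/(1 - x)^7.
Then use 1/(1 - x)^r = sum_{k>=0} C(k + r - 1, r - 1) x^k with r = 7 and k = 11:
C(17, 6) = 12376.

12376


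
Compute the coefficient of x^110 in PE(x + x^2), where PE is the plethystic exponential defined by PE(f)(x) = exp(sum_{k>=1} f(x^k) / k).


With f(x) = x + x^2, the exponent is sum_{k>=1} (x^k + x^(2k)) / k = -ln(1 - x) - ln(1 - x^2). Exponentiating:
PE(x + x^2) = 1 / ((1 - x)(1 - x^2)).
This is the generating function for partitions of n into parts of size 1 or 2. The number of 2's can be any j in 0..55, and the rest are 1's, so
[x^110] = floor(110/2) + 1 = 56.

56


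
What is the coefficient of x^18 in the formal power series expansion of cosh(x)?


The Maclaurin series is cosh(t) = sum_{m>=0} t^(2m) / (2m)!, so substituting t = x, only even powers of x are nonzero, with coefficient of x^(2m) equal to 1 / (2m)!.
For x^18 the coefficient is 1/18! = 1/6402373705728000 = 1/6402373705728000.

1/6402373705728000


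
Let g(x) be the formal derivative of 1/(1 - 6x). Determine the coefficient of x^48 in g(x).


Differentiate termwise: d/dx sum_{k>=0} 6^k x^k = sum_{k>=1} k 6^k x^(k-1) = sum_{j>=0} (j+1) 6^(j+1) x^j.
Equivalently, d/dx [1/(1 - 6x)] = 6/(1 - 6x)^2.
For j = 48: 49 * 6^49 = 49 * 134713546244127343440523266742756048896 = 6600963765962239828585640070395046395904.

6600963765962239828585640070395046395904


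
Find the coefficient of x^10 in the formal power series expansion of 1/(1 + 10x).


Write 1/(1 + c x) = 1/(1 - (-c) x) and apply the geometric-series identity
1/(1 - y) = sum_{k>=0} y^k to get 1/(1 + c x) = sum_{k>=0} (-c)^k x^k.
So the coefficient of x^k is (-c)^k = (-1)^k * c^k.
Here c = 10 and k = 10:
(-10)^10 = 1 * 10000000000 = 10000000000

10000000000


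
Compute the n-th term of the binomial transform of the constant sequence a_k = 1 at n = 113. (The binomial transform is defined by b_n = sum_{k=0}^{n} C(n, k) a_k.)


With a_k = 1 for all k, b_n = sum_{k=0}^{n} C(n, k) = 2^n by the binomial theorem.
For n = 113: 2^113 = 10384593717069655257060992658440192.

10384593717069655257060992658440192


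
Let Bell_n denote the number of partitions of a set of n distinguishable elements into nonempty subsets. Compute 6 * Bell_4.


Bell_4 can be computed from the Bell triangle or from Dobinski's identity Bell_n = (1/e) * sum_{k>=0} k^n / k!.
Computing Bell_4 = 15.
Then 6 * 15 = 90.

90


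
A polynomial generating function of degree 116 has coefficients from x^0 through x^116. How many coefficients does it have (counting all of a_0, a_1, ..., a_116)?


A polynomial of degree 116 takes the form a_0 + a_1 x + ... + a_116 x^116.
The number of coefficients is 116 + 1 = 117.

117


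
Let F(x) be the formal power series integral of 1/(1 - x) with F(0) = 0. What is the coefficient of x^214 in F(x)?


1/(1 - x) = sum_{k>=0} x^k. Integrating termwise and using F(0) = 0 gives
F(x) = sum_{k>=0} x^(k+1) / (k+1) = sum_{m>=1} x^m / m = -ln(1 - x).
So the coefficient of x^214 is 1/214 = 1/214.

1/214


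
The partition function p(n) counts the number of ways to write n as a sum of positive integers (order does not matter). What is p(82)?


Using the generating function prod_{k>=1} 1/(1-x^k), we compute p(82).
By dynamic programming over parts 1 through 82:
p(82) = 20506255

20506255


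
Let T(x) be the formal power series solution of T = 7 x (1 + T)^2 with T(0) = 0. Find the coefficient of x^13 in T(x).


Apply the Lagrange inversion formula: if T = 7 x * phi(T) with phi(t) = (1 + t)^2, then [x^n] T = 7^n * (1/n) [t^(n-1)] phi(t)^n = 7^n * (1/n) [t^(n-1)] (1 + t)^(2n) = 7^n * (1/n) C(2n, n-1).
Using the identity C(2n, n-1) = C(2n, n) * n / (n+1), the unscaled factor equals C(2n, n) / (n+1) = C_n, the n-th Catalan number.
For n = 13: C_13 = C(26, 13) / 14 = 10400600/14 = 742900.
With the 7^13 = 96889010407 factor, the coefficient is 96889010407 * 742900 = 71978845831360300.

71978845831360300


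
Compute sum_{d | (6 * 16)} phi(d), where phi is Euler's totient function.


First, 6 * 16 = 96. One classical identity is sum_{d | n} phi(d) = n (each k in [1, n] has a unique gcd with n, and among the k's with gcd(k, n) = n/d there are phi(d) of them). So the sum equals 96. We also verify directly:
Divisors of 96: 1, 2, 3, 4, 6, 8, 12, 16, 24, 32, 48, 96.
phi values: 1, 1, 2, 2, 2, 4, 4, 8, 8, 16, 16, 32.
Sum = 96.

96


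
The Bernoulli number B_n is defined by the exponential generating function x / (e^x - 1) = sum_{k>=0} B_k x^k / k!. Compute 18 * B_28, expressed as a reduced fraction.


Bernoulli numbers can also be computed recursively via B_0 = 1 and sum_{j=0}^{m} C(m+1, j) B_j = 0 for m >= 1. Odd-index Bernoulli numbers vanish for k >= 3.
Computing B_28 = -23749461029/870, so 18 * B_28 = 18 * -23749461029/870 = -71248383087/145.

-71248383087/145


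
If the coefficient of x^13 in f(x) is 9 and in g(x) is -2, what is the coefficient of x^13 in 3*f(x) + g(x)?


Scalar multiplication scales coefficients: 3 * 9 = 27.
Then add the g coefficient: 27 + -2
= 25

25


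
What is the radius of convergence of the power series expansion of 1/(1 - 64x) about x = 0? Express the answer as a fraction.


Expanding 1/(1 - 64x) = sum_{k>=0} 64^k x^k, the series converges when |64x| < 1, i.e., |x| < 1/64.
So the radius of convergence is 1/64 = 1/64.

1/64


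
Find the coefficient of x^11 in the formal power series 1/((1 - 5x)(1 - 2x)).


By partial fractions or Cauchy convolution:
The coefficient equals sum_{k=0}^{11} 5^k * 2^(11-k).
= 81378843

81378843


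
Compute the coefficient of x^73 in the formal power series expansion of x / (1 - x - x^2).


Let f(x) = sum_{k>=0} a_k x^k. Multiplying f(x) * (1 - x - x^2) = x and matching coefficients gives a_0 = 0, a_1 = 1, and a_k = a_{k-1} + a_{k-2} for k >= 2. These are the Fibonacci numbers F_k.
Iterating from F_0 = 0, F_1 = 1:
F_0=0, F_1=1, F_2=1, F_3=2, F_4=3, F_5=5, F_6=8, F_7=13, F_8=21, F_9=34, ...
F_73 = 806515533049393.

806515533049393


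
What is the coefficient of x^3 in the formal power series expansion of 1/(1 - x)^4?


The negative binomial / multiset identity is
1/(1 - x)^r = sum_{k>=0} C(k + r - 1, r - 1) x^k.
Here r = 4 and k = 3, so the coefficient is
C(3 + 3, 3) = C(6, 3)
= 20

20


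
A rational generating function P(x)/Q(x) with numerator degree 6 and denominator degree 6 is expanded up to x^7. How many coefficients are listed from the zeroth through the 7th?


Expanding up to x^7 gives the coefficients for x^0, x^1, ..., x^7.
That is 7 + 1 = 8 coefficients in total.

8


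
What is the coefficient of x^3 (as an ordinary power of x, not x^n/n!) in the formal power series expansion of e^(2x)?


The exponential series is e^y = sum_{k>=0} y^k / k!. Substituting y = 2x gives
e^(2x) = sum_{k>=0} 2^k x^k / k!.
So the coefficient of x^n is a^n/n! with a = 2, n = 3:
2^3 / 3! = 8/6 = 4/3

4/3


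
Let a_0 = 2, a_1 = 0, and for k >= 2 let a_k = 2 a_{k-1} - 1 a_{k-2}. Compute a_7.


Iterating the recurrence forward:
a_0 = 2
a_1 = 0
a_2 = 2*0 - 1*2 = -2
a_3 = 2*-2 - 1*0 = -4
a_4 = 2*-4 - 1*-2 = -6
a_5 = 2*-6 - 1*-4 = -8
a_6 = 2*-8 - 1*-6 = -10
a_7 = 2*-10 - 1*-8 = -12
So a_7 = -12.

-12


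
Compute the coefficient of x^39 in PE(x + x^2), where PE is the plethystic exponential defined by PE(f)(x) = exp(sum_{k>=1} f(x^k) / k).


With f(x) = x + x^2, the exponent is sum_{k>=1} (x^k + x^(2k)) / k = -ln(1 - x) - ln(1 - x^2). Exponentiating:
PE(x + x^2) = 1 / ((1 - x)(1 - x^2)).
This is the generating function for partitions of n into parts of size 1 or 2. The number of 2's can be any j in 0..19, and the rest are 1's, so
[x^39] = floor(39/2) + 1 = 20.

20


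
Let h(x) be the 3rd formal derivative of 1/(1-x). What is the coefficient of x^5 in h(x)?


Differentiating 3 times: d^3/dx^3 [1/(1-x)] = 3!/(1-x)^4.
The expansion 1/(1-x)^4 = sum_{k>=0} C(k+3, 3) x^k, so the coefficient of x^n in 3!/(1-x)^4 is 3! * C(n+3, 3).
For n = 5: 6 * C(8, 3) = 6 * 56 = 336

336


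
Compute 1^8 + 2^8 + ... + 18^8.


This power sum has a closed form given by Faulhaber's formula
sum_{k=1}^{m} k^p = (1 / (p + 1)) * sum_{j=0}^{p} C(p + 1, j) B_j m^(p + 1 - j),
but for small m direct computation is fastest:
1 + 256 + 6561 + 65536 + 390625 + 1679616 + 5764801 + 16777216 + 43046721 + 100000000 + 214358881 + 429981696 + 815730721 + 1475789056 + 2562890625 + 4294967296 + 6975757441 + 11019960576 = 27957167625.

27957167625


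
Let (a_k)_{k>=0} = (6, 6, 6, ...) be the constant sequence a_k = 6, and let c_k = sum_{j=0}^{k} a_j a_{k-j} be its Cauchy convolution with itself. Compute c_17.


Since a_j = 6 for all j >= 0, the convolution sum becomes
c_k = sum_{j=0}^{k} 6 * 6 = 36 * (k + 1).
Equivalently, the generating function of (a_k) is 6/(1 - x) and its square is 36/(1 - x)^2 = sum_{k>=0} 36(k + 1) x^k.
For k = 17: 36 * 18 = 648.

648


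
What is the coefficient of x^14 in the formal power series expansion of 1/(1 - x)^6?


The expansion 1/(1 - x)^r = sum_{k>=0} C(k + r - 1, r - 1) x^k follows from the multiset / negative-binomial theorem (or from repeated differentiation of the geometric series).
For r = 6 and k = 14:
C(19, 5) = 121645100408832000 / (120 * 87178291200) = 11628.

11628


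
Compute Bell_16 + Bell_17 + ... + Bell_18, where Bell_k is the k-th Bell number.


Recall Bell_k counts set partitions of a k-set (with Bell_0 = 1 by convention).
Bell_16 through Bell_18: 10480142147, 82864869804, 682076806159
Sum = 10480142147 + 82864869804 + 682076806159 = 775421818110.

775421818110


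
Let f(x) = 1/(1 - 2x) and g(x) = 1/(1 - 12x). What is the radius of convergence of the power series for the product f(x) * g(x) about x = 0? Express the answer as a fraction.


The radius of 1/(1 - 2x) is 1/2 (nearest singularity at x = 1/2), and the radius of 1/(1 - 12x) is 1/12.
The product f(x)*g(x) = 1/((1 - 2x)(1 - 12x)) has singularities at both 1/2 and 1/12, so its radius of convergence is the distance to the nearest one:
min(1/2, 1/12) = 1/12.

1/12


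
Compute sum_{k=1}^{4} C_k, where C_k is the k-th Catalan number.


C_1 through C_4: 1, 2, 5, 14
Sum = 1 + 2 + 5 + 14
= 22

22


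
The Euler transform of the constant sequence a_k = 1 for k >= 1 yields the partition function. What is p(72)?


The Euler transform converts the sequence a_k = 1 into the number of integer partitions.
Using the recurrence or dynamic programming:
p(72) = 5392783

5392783


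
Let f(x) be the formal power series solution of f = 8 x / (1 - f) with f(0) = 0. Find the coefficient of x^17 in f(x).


Apply Lagrange inversion: f = 8 x * phi(f) with phi(t) = 1/(1 - t), so
[x^n] f = 8^n * (1/n) [t^(n-1)] phi(t)^n = 8^n * (1/n) [t^(n-1)] (1 - t)^(-n) = 8^n * (1/n) C(2n - 2, n - 1) = 8^n * C_{n-1}.
For n = 17: C_16 = C(32, 16) / 17 = 601080390/17 = 35357670.
With the 8^17 = 2251799813685248 factor, the coefficient is 2251799813685248 * 35357670 = 79618394718344482652160.

79618394718344482652160


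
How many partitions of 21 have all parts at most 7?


Using the generating function (1-x)^(-1)(1-x^2)^(-1)...(1-x^7)^(-1),
the coefficient of x^21 counts these restricted partitions.
Result = 436

436


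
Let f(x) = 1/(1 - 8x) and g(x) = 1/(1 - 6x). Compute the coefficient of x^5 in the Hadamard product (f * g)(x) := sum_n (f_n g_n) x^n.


f has coefficients f_k = 8^k and g has coefficients g_k = 6^k, so the Hadamard product has coefficient (f*g)_k = 8^k * 6^k = 48^k.
For k = 5: 48^5 = 254803968.

254803968


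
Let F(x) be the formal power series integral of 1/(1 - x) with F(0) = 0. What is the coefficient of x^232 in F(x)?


1/(1 - x) = sum_{k>=0} x^k. Integrating termwise and using F(0) = 0 gives
F(x) = sum_{k>=0} x^(k+1) / (k+1) = sum_{m>=1} x^m / m = -ln(1 - x).
So the coefficient of x^232 is 1/232 = 1/232.

1/232


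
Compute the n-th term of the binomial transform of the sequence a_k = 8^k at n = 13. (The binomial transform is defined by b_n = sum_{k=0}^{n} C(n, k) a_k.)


With a_k = 8^k, b_n = sum_{k=0}^{n} C(n, k) 8^k = (1 + 8)^n by the binomial theorem.
For n = 13: (1 + 8)^13 = 9^13 = 2541865828329.

2541865828329


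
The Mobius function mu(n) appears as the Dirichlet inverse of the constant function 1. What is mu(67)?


67 = 67 (all distinct primes).
mu(67) = (-1)^1 = -1

-1


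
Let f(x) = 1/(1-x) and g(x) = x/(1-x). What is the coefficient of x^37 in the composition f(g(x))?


First simplify the composition: f(g(x)) = 1/(1 - x/(1-x)) = (1-x)/((1-x) - x) = (1-x)/(1-2x).
Now extract the coefficient. Write (1-x)/(1-2x) = 1/(1-2x) - x/(1-2x).
The coefficient of x^n in 1/(1-2x) is 2^n, and in x/(1-2x) is 2^(n-1) (for n >= 1).
So the coefficient of x^37 is 2^37 - 2^36 = 137438953472 - 68719476736 = 68719476736.

68719476736


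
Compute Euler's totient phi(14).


phi(n) counts integers in [1, n] coprime to n. Using the multiplicative formula phi(n) = n * prod_{p | n} (1 - 1/p):
14 = 2 * 7, so
phi(14) = 14 * (1 - 1/2) * (1 - 1/7) = 6.

6


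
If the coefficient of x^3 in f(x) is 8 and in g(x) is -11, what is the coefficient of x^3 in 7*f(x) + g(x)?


Scalar multiplication scales coefficients: 7 * 8 = 56.
Then add the g coefficient: 56 + -11
= 45

45


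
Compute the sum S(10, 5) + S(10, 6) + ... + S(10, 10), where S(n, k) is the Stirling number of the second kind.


By definition, S(n, k) counts partitions of an n-set into exactly k nonempty blocks.
Computing row n = 10 for k = 5..10:
S(10, k): 42525, 22827, 5880, 750, 45, 1
Sum = 72028.

72028


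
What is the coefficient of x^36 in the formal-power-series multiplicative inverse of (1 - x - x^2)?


Let the inverse be f(x) = sum_{k>=0} a_k x^k. From f(x) * (1 - x - x^2) = 1 and matching coefficients:
 x^0: a_0 = 1.
 x^1: a_1 - a_0 = 0, so a_1 = 1.
 x^k (k >= 2): a_k - a_{k-1} - a_{k-2} = 0, i.e. a_k = a_{k-1} + a_{k-2}.
This is the Fibonacci-type recurrence shifted so that a_0 = a_1 = 1.
Iterating: a_0=1, a_1=1, a_2=2, a_3=3, a_4=5, a_5=8, a_6=13, a_7=21, a_8=34, a_9=55, ...
a_36 = 24157817.

24157817


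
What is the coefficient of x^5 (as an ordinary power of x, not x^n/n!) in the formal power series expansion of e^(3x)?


The exponential series is e^y = sum_{k>=0} y^k / k!. Substituting y = 3x gives
e^(3x) = sum_{k>=0} 3^k x^k / k!.
So the coefficient of x^n is a^n/n! with a = 3, n = 5:
3^5 / 5! = 243/120 = 81/40

81/40


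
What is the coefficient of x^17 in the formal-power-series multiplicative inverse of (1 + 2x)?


The inverse is 1/(1 + 2x). Apply the geometric identity 1/(1 - y) = sum_{k>=0} y^k with y = -2x:
1/(1 + 2x) = sum_{k>=0} (-2)^k x^k.
So the coefficient of x^17 is (-2)^17 = -131072.

-131072


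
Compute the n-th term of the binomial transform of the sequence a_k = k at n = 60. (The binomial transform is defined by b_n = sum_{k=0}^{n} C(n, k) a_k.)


With a_k = k, b_n = sum_{k=0}^{n} C(n, k) k. Using k * C(n, k) = n * C(n-1, k-1) gives b_n = n * sum_{k>=1} C(n-1, k-1) = n * 2^(n-1).
For n = 60: 60 * 2^59 = 60 * 576460752303423488 = 34587645138205409280.

34587645138205409280


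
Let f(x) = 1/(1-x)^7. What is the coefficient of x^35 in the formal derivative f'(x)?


Differentiate: d/dx [ 1/(1-x)^r ] = r / (1-x)^(r+1).
Here r = 7, so f'(x) = 7 / (1-x)^8.
The expansion of 1/(1-x)^(r+1) has coefficient of x^n equal to C(n+r, r).
So the coefficient of x^35 in f'(x) is
7 * C(42, 7) = 7 * 26978328 = 188848296

188848296


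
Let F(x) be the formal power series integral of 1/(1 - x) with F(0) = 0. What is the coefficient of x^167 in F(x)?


1/(1 - x) = sum_{k>=0} x^k. Integrating termwise and using F(0) = 0 gives
F(x) = sum_{k>=0} x^(k+1) / (k+1) = sum_{m>=1} x^m / m = -ln(1 - x).
So the coefficient of x^167 is 1/167 = 1/167.

1/167


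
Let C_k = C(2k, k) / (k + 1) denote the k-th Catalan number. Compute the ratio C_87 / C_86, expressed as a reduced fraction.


Using C_k = (2k)! / (k! (k+1)!), the ratio C_{k+1}/C_k simplifies to
C_{k+1}/C_k = [(2k+2)! / ((k+1)! (k+2)!)] * [k! (k+1)! / (2k)!]
 = (2k+2)(2k+1) / ((k+1)(k+2)) = 2(2k+1) / (k+2).
For k = 86: 2(2*86 + 1) / (86 + 2) = 346/88 = 173/44.

173/44


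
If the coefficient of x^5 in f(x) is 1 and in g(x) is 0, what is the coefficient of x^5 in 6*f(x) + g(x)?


Scalar multiplication scales coefficients: 6 * 1 = 6.
Then add the g coefficient: 6 + 0
= 6

6


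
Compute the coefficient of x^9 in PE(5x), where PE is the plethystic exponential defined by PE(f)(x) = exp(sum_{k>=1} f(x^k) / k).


With f(x) = 5x, the exponent is sum_{k>=1} 5 x^k / k = 5 * (-ln(1 - x)). Exponentiating:
PE(5x) = exp(-5 ln(1 - x)) = 1/(1 - x)^5.
By the negative binomial expansion, [x^n] 1/(1 - x)^5 = C(n + 4, 4).
For n = 9: C(13, 4) = 715.

715


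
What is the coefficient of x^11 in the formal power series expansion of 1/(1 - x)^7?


The negative binomial / multiset identity is
1/(1 - x)^r = sum_{k>=0} C(k + r - 1, r - 1) x^k.
Here r = 7 and k = 11, so the coefficient is
C(11 + 6, 6) = C(17, 6)
= 12376

12376


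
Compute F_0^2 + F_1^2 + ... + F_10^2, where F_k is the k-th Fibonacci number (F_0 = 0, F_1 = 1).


There is a standard identity sum_{k=0}^{N} F_k^2 = F_N * F_{N+1} (proved inductively from the telescoping relation F_k^2 = F_k F_{k+1} - F_{k-1} F_k). Then
sum_{k=0}^{10} F_k^2 = F_10 F_11 - F_0 F_0.
Computing: F_10 = 55, F_11 = 89.
Sum = 55 * 89 = 4895.

4895


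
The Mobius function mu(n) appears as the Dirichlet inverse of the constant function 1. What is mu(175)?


175 has a squared prime factor, so mu(175) = 0.
Factorization reveals a repeated prime.

0


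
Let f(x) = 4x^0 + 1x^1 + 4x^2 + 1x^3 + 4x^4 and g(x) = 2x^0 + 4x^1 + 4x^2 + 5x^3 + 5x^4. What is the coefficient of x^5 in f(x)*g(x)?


Cauchy product at x^5:
1*5 + 4*5 + 1*4 + 4*4
= 45

45


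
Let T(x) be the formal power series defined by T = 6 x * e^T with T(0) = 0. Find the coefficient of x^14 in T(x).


Apply the Lagrange inversion formula: if T = 6 x * phi(T) with phi(t) = e^t, then
[x^n] T = 6^n * (1/n) [t^(n-1)] phi(t)^n = 6^n * (1/n) [t^(n-1)] e^(n t) = 6^n * (1/n) * n^(n-1) / (n-1)! = 6^n * n^(n-1) / n!.
When c = 1 this is the Cayley count of rooted labeled trees on n vertices, divided by n!.
For n = 14: 6^14 * 14^13 / 14! = 78364164096 * 793714773254144/87178291200 = 2550642919503888384/3575.

2550642919503888384/3575


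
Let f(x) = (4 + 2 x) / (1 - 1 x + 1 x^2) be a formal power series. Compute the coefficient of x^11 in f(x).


Write f(x) = sum_{k>=0} a_k x^k. Multiplying both sides by 1 - 1 x + 1 x^2 gives
(1 - 1 x + 1 x^2) sum_{k>=0} a_k x^k = 4 + 2 x.
Matching coefficients:
 x^0: a_0 = 4
 x^1: a_1 - 1 a_0 = 2  =>  a_1 = 1*4 + 2 = 6
 x^k (k >= 2): a_k = 1 a_{k-1} - 1 a_{k-2}.
Iterating: a_2 = 2, a_3 = -4, a_4 = -6, a_5 = -2, a_6 = 4, a_7 = 6, a_8 = 2, a_9 = -4, a_10 = -6, a_11 = -2.
So the coefficient of x^11 is -2.

-2


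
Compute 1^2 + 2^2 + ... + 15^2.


This power sum has a closed form given by Faulhaber's formula
sum_{k=1}^{m} k^p = (1 / (p + 1)) * sum_{j=0}^{p} C(p + 1, j) B_j m^(p + 1 - j),
but for small m direct computation is fastest:
1 + 4 + 9 + 16 + 25 + 36 + 49 + 64 + 81 + 100 + 121 + 144 + 169 + 196 + 225 = 1240.

1240


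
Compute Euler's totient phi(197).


phi(n) counts integers in [1, n] coprime to n. Using the multiplicative formula phi(n) = n * prod_{p | n} (1 - 1/p):
197 = 197, so
phi(197) = 197 * (1 - 1/197) = 196.

196


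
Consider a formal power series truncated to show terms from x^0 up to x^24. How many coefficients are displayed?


From x^0 to x^24 inclusive, the count is 24 - 0 + 1 = 25.

25


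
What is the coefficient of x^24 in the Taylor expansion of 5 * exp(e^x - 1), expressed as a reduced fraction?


exp(e^x - 1) = sum_{k>=0} Bell_k x^k / k!, where Bell_k is the k-th Bell number.
So the coefficient of x^24 is 5 * Bell_24 / 24!.
Computing: Bell_24 = 445958869294805289 and 24! = 620448401733239439360000, giving
5 * 445958869294805289/620448401733239439360000 = 148652956431601763/41363226782215962624000.

148652956431601763/41363226782215962624000


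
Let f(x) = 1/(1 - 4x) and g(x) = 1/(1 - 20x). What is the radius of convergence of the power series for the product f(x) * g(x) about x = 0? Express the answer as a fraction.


The radius of 1/(1 - 4x) is 1/4 (nearest singularity at x = 1/4), and the radius of 1/(1 - 20x) is 1/20.
The product f(x)*g(x) = 1/((1 - 4x)(1 - 20x)) has singularities at both 1/4 and 1/20, so its radius of convergence is the distance to the nearest one:
min(1/4, 1/20) = 1/20.

1/20


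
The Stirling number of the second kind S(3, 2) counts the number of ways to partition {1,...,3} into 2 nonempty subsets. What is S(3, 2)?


Using the explicit formula S(n,k) = (1/k!) sum_{j=0}^{k} (-1)^(k-j) C(k,j) j^n:
S(3, 2) = 3
Equivalently, S(n,k) is n! times the coefficient of x^n in the EGF (e^x - 1)^k / k!.

3


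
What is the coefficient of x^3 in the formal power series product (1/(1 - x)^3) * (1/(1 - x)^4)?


Combine the factors: (1/(1 - x)^3) * (1/(1 - x)^4) = 1/(1 - x)^7.
Then use 1/(1 - x)^r = sum_{k>=0} C(k + r - 1, r - 1) x^k with r = 7 and k = 3:
C(9, 6) = 84.

84


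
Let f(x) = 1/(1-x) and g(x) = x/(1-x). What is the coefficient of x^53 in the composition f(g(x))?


First simplify the composition: f(g(x)) = 1/(1 - x/(1-x)) = (1-x)/((1-x) - x) = (1-x)/(1-2x).
Now extract the coefficient. Write (1-x)/(1-2x) = 1/(1-2x) - x/(1-2x).
The coefficient of x^n in 1/(1-2x) is 2^n, and in x/(1-2x) is 2^(n-1) (for n >= 1).
So the coefficient of x^53 is 2^53 - 2^52 = 9007199254740992 - 4503599627370496 = 4503599627370496.

4503599627370496


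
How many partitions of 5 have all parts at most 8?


Using the generating function (1-x)^(-1)(1-x^2)^(-1)...(1-x^8)^(-1),
the coefficient of x^5 counts these restricted partitions.
Result = 7

7


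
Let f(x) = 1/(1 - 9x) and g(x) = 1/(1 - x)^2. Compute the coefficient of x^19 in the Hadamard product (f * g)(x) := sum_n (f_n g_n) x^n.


f has coefficients f_k = 9^k. For g = 1/(1 - x)^2 the coefficient is g_k = C(k + 1, 1) = k + 1. The Hadamard coefficient is (f * g)_k = 9^k * (k + 1).
For k = 19: 9^19 * 20 = 1350851717672992089 * 20 = 27017034353459841780.

27017034353459841780


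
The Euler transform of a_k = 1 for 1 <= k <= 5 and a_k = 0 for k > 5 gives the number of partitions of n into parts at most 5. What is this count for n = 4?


Partitions of 4 into parts at most 5:
Using generating function (1-x)^(-1)(1-x^2)^(-1)...(1-x^5)^(-1),
the coefficient of x^4 = 5

5


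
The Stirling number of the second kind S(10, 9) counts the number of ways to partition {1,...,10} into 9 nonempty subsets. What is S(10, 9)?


Using the explicit formula S(n,k) = (1/k!) sum_{j=0}^{k} (-1)^(k-j) C(k,j) j^n:
S(10, 9) = 45
Equivalently, S(n,k) is n! times the coefficient of x^n in the EGF (e^x - 1)^k / k!.

45


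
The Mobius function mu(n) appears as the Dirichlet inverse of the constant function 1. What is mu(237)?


237 = 3 * 79 (all distinct primes).
mu(237) = (-1)^2 = 1

1


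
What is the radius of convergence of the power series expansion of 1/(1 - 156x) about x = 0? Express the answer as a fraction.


Expanding 1/(1 - 156x) = sum_{k>=0} 156^k x^k, the series converges when |156x| < 1, i.e., |x| < 1/156.
So the radius of convergence is 1/156 = 1/156.

1/156


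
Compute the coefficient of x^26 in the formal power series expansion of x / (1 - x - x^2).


Let f(x) = sum_{k>=0} a_k x^k. Multiplying f(x) * (1 - x - x^2) = x and matching coefficients gives a_0 = 0, a_1 = 1, and a_k = a_{k-1} + a_{k-2} for k >= 2. These are the Fibonacci numbers F_k.
Iterating from F_0 = 0, F_1 = 1:
F_0=0, F_1=1, F_2=1, F_3=2, F_4=3, F_5=5, F_6=8, F_7=13, F_8=21, F_9=34, ...
F_26 = 121393.

121393


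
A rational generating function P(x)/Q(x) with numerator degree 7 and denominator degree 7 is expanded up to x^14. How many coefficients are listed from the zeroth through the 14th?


Expanding up to x^14 gives the coefficients for x^0, x^1, ..., x^14.
That is 14 + 1 = 15 coefficients in total.

15


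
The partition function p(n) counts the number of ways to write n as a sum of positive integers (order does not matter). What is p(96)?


Using the generating function prod_{k>=1} 1/(1-x^k), we compute p(96).
By dynamic programming over parts 1 through 96:
p(96) = 118114304

118114304


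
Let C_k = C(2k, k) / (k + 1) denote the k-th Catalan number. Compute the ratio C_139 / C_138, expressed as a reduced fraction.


Using C_k = (2k)! / (k! (k+1)!), the ratio C_{k+1}/C_k simplifies to
C_{k+1}/C_k = [(2k+2)! / ((k+1)! (k+2)!)] * [k! (k+1)! / (2k)!]
 = (2k+2)(2k+1) / ((k+1)(k+2)) = 2(2k+1) / (k+2).
For k = 138: 2(2*138 + 1) / (138 + 2) = 554/140 = 277/70.

277/70


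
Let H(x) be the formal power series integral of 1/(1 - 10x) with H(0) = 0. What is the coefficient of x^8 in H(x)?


1/(1 - 10x) = sum_{k>=0} 10^k x^k. Integrating termwise with H(0) = 0:
H(x) = sum_{k>=0} 10^k x^(k+1) / (k+1) = sum_{m>=1} 10^(m-1) x^m / m.
For m = 8: 10^7/8 = 10000000/8 = 1250000.

1250000


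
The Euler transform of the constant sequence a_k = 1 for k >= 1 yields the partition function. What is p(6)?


The Euler transform converts the sequence a_k = 1 into the number of integer partitions.
Using the recurrence or dynamic programming:
p(6) = 11

11


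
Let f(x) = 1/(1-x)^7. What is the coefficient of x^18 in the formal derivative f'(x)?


Differentiate: d/dx [ 1/(1-x)^r ] = r / (1-x)^(r+1).
Here r = 7, so f'(x) = 7 / (1-x)^8.
The expansion of 1/(1-x)^(r+1) has coefficient of x^n equal to C(n+r, r).
So the coefficient of x^18 in f'(x) is
7 * C(25, 7) = 7 * 480700 = 3364900

3364900


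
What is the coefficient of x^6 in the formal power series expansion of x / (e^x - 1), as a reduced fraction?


The exponential generating function for Bernoulli numbers is
x / (e^x - 1) = sum_{k>=0} B_k x^k / k!.
So the coefficient of x^6 in x / (e^x - 1) is B_6 / 6!.
Computing: B_6 = 1/42, 6! = 720, giving
1/42 / 720 = 1/30240.

1/30240


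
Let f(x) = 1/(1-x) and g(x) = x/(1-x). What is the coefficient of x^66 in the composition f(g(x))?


First simplify the composition: f(g(x)) = 1/(1 - x/(1-x)) = (1-x)/((1-x) - x) = (1-x)/(1-2x).
Now extract the coefficient. Write (1-x)/(1-2x) = 1/(1-2x) - x/(1-2x).
The coefficient of x^n in 1/(1-2x) is 2^n, and in x/(1-2x) is 2^(n-1) (for n >= 1).
So the coefficient of x^66 is 2^66 - 2^65 = 73786976294838206464 - 36893488147419103232 = 36893488147419103232.

36893488147419103232


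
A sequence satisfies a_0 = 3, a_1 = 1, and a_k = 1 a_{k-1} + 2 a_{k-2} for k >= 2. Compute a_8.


The characteristic equation is t^2 - 1 t - 2 = 0, with roots r_1 = 2 and r_2 = -1 (so c_1 = r_1 + r_2, c_2 = -r_1 r_2 as required).
One can use the closed form a_n = A r_1^n + B r_2^n, but direct iteration is more reliable:
a_0 = 3, a_1 = 1, a_2 = 7, a_3 = 9, a_4 = 23, a_5 = 41, a_6 = 87, a_7 = 169, a_8 = 343.
So a_8 = 343.

343


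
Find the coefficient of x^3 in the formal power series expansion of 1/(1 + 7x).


Write 1/(1 + c x) = 1/(1 - (-c) x) and apply the geometric-series identity
1/(1 - y) = sum_{k>=0} y^k to get 1/(1 + c x) = sum_{k>=0} (-c)^k x^k.
So the coefficient of x^k is (-c)^k = (-1)^k * c^k.
Here c = 7 and k = 3:
(-7)^3 = -1 * 343 = -343

-343


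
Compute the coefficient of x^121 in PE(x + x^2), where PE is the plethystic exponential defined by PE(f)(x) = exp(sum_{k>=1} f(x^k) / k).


With f(x) = x + x^2, the exponent is sum_{k>=1} (x^k + x^(2k)) / k = -ln(1 - x) - ln(1 - x^2). Exponentiating:
PE(x + x^2) = 1 / ((1 - x)(1 - x^2)).
This is the generating function for partitions of n into parts of size 1 or 2. The number of 2's can be any j in 0..60, and the rest are 1's, so
[x^121] = floor(121/2) + 1 = 61.

61


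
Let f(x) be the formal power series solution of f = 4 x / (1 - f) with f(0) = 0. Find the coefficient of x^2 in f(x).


Apply Lagrange inversion: f = 4 x * phi(f) with phi(t) = 1/(1 - t), so
[x^n] f = 4^n * (1/n) [t^(n-1)] phi(t)^n = 4^n * (1/n) [t^(n-1)] (1 - t)^(-n) = 4^n * (1/n) C(2n - 2, n - 1) = 4^n * C_{n-1}.
For n = 2: C_1 = C(2, 1) / 2 = 2/2 = 1.
With the 4^2 = 16 factor, the coefficient is 16 * 1 = 16.

16


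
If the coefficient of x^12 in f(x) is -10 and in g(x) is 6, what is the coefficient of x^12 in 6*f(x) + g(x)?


Scalar multiplication scales coefficients: 6 * -10 = -60.
Then add the g coefficient: -60 + 6
= -54

-54


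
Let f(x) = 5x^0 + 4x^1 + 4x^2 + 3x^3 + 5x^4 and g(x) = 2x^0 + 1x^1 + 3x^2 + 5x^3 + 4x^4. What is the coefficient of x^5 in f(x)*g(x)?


Cauchy product at x^5:
4*4 + 4*5 + 3*3 + 5*1
= 50

50


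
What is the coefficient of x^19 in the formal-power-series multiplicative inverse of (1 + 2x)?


The inverse is 1/(1 + 2x). Apply the geometric identity 1/(1 - y) = sum_{k>=0} y^k with y = -2x:
1/(1 + 2x) = sum_{k>=0} (-2)^k x^k.
So the coefficient of x^19 is (-2)^19 = -524288.

-524288


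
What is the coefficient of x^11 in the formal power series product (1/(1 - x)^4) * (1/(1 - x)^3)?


Combine the factors: (1/(1 - x)^4) * (1/(1 - x)^3) = 1/(1 - x)^7.
Then use 1/(1 - x)^r = sum_{k>=0} C(k + r - 1, r - 1) x^k with r = 7 and k = 11:
C(17, 6) = 12376.

12376


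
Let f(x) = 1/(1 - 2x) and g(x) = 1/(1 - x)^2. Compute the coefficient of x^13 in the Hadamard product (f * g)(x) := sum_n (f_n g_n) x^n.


f has coefficients f_k = 2^k. For g = 1/(1 - x)^2 the coefficient is g_k = C(k + 1, 1) = k + 1. The Hadamard coefficient is (f * g)_k = 2^k * (k + 1).
For k = 13: 2^13 * 14 = 8192 * 14 = 114688.

114688
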